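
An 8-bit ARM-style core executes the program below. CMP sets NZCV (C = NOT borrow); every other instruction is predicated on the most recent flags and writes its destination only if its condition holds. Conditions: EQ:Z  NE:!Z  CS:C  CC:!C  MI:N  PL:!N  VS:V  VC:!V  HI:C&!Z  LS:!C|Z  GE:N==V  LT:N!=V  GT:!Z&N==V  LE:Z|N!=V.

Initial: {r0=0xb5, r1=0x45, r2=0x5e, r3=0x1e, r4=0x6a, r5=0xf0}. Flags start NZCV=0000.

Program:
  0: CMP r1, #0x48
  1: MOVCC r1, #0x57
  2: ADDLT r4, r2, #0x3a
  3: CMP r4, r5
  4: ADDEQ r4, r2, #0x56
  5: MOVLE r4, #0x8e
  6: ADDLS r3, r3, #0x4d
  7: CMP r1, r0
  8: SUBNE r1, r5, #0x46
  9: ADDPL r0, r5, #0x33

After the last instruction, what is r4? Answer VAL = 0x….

VAL = 0x8e

[0] flags=1000 → (cmp)
[1] flags=1000 CC?T → r1=0x57
[2] flags=1000 LT?T → r4=0x98
[3] flags=1000 → (cmp)
[4] flags=1000 EQ?F → skip
[5] flags=1000 LE?T → r4=0x8e
[6] flags=1000 LS?T → r3=0x6b
[7] flags=1001 → (cmp)
[8] flags=1001 NE?T → r1=0xaa
[9] flags=1001 PL?F → skip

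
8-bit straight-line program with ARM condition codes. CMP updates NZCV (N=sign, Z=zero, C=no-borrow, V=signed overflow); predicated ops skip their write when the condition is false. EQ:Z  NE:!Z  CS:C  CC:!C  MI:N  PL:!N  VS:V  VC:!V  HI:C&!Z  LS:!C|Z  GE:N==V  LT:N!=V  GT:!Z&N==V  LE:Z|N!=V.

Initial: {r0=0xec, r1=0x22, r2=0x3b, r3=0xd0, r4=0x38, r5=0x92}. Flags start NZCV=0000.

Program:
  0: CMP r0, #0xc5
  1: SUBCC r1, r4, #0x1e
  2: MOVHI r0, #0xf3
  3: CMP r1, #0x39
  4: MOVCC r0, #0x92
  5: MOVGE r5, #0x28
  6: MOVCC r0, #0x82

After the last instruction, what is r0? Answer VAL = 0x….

VAL = 0x82

0: ✓ CMP  NZCV=0010
1: · SUBCC
2: ✓ MOVHI  r0←0xf3
3: ✓ CMP  NZCV=1000
4: ✓ MOVCC  r0←0x92
5: · MOVGE
6: ✓ MOVCC  r0←0x82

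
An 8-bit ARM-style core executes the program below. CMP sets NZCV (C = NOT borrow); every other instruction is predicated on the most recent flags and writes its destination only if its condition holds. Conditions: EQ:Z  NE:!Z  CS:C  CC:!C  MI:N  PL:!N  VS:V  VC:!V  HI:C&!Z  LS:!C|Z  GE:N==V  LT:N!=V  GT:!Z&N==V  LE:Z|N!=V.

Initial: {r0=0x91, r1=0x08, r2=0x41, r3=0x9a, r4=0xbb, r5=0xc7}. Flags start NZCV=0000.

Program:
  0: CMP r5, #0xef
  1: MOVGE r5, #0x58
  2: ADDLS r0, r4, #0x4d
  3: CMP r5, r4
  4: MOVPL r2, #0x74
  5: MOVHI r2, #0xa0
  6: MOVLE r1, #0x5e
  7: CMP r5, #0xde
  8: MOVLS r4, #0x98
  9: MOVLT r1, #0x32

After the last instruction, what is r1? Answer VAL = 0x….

[0] flags=1000 → (cmp)
[1] flags=1000 GE?F → skip
[2] flags=1000 LS?T → r0=0x08
[3] flags=0010 → (cmp)
[4] flags=0010 PL?T → r2=0x74
[5] flags=0010 HI?T → r2=0xa0
[6] flags=0010 LE?F → skip
[7] flags=1000 → (cmp)
[8] flags=1000 LS?T → r4=0x98
[9] flags=1000 LT?T → r1=0x32

VAL = 0x32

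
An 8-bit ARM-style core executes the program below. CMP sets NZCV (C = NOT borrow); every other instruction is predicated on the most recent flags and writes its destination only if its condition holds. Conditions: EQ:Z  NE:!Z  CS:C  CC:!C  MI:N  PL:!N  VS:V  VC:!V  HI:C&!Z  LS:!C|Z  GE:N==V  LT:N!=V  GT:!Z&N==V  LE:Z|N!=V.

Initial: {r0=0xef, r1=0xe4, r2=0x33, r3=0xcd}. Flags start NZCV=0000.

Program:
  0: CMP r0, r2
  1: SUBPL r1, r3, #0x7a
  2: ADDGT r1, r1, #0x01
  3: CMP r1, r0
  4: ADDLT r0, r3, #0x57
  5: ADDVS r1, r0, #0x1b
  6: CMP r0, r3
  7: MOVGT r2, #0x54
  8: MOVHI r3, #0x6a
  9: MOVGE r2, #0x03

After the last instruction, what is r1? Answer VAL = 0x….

[0] flags=1010 → (cmp)
[1] flags=1010 PL?F → skip
[2] flags=1010 GT?F → skip
[3] flags=1000 → (cmp)
[4] flags=1000 LT?T → r0=0x24
[5] flags=1000 VS?F → skip
[6] flags=0000 → (cmp)
[7] flags=0000 GT?T → r2=0x54
[8] flags=0000 HI?F → skip
[9] flags=0000 GE?T → r2=0x03

VAL = 0xe4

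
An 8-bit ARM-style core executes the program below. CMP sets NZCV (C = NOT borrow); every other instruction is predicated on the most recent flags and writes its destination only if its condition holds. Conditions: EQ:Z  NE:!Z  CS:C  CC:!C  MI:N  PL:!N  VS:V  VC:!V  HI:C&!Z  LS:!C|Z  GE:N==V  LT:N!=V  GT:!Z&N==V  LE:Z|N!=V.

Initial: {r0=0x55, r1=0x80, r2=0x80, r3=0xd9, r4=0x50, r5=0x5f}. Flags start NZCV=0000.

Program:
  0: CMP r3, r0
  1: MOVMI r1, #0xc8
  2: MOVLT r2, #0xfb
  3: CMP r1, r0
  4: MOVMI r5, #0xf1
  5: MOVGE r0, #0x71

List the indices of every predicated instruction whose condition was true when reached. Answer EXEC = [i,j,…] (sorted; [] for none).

EXEC = [1,2]

0: ✓ CMP  NZCV=1010
1: ✓ MOVMI  r1←0xc8
2: ✓ MOVLT  r2←0xfb
3: ✓ CMP  NZCV=0011
4: · MOVMI
5: · MOVGE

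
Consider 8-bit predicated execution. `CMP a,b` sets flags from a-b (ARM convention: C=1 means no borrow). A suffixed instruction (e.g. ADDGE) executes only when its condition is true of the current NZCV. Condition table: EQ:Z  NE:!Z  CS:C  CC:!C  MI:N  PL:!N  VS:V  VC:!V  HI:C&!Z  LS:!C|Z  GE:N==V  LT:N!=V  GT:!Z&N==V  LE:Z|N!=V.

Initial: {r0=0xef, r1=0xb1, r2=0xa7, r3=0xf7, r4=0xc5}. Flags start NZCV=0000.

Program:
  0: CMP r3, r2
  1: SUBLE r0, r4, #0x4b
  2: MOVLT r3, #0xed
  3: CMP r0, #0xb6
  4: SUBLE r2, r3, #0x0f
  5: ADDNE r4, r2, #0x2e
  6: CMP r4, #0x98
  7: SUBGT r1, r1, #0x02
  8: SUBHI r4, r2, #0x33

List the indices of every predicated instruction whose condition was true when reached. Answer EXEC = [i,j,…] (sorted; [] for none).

EXEC = [5,7,8]

0: ✓ CMP  NZCV=0010
1: · SUBLE
2: · MOVLT
3: ✓ CMP  NZCV=0010
4: · SUBLE
5: ✓ ADDNE  r4←0xd5
6: ✓ CMP  NZCV=0010
7: ✓ SUBGT  r1←0xaf
8: ✓ SUBHI  r4←0x74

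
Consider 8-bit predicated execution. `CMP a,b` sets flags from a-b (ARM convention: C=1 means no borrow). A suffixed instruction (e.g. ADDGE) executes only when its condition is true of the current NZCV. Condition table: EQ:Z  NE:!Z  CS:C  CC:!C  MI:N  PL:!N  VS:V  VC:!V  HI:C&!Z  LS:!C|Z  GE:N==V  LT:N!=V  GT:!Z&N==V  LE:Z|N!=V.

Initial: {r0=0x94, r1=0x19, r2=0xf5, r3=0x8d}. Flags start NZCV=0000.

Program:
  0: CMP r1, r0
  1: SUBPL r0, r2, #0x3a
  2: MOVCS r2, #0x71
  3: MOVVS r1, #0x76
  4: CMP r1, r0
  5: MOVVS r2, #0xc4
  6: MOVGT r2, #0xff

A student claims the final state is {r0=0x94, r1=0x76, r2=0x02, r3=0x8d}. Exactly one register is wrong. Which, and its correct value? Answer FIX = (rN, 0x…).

[0] flags=1001 → (cmp)
[1] flags=1001 PL?F → skip
[2] flags=1001 CS?F → skip
[3] flags=1001 VS?T → r1=0x76
[4] flags=1001 → (cmp)
[5] flags=1001 VS?T → r2=0xc4
[6] flags=1001 GT?T → r2=0xff

FIX = (r2, 0xff)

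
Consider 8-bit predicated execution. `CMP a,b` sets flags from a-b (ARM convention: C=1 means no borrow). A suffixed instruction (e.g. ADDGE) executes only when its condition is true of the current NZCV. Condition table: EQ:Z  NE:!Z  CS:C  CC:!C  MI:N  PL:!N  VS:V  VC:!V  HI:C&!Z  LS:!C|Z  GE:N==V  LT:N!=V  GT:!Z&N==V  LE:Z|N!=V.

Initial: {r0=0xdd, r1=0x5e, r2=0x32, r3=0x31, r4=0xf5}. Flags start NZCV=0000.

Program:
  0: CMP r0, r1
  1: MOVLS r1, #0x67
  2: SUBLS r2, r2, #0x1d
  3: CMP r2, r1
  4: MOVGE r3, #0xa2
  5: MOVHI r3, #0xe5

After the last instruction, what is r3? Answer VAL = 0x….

VAL = 0x31

[0] flags=0011 → (cmp)
[1] flags=0011 LS?F → skip
[2] flags=0011 LS?F → skip
[3] flags=1000 → (cmp)
[4] flags=1000 GE?F → skip
[5] flags=1000 HI?F → skip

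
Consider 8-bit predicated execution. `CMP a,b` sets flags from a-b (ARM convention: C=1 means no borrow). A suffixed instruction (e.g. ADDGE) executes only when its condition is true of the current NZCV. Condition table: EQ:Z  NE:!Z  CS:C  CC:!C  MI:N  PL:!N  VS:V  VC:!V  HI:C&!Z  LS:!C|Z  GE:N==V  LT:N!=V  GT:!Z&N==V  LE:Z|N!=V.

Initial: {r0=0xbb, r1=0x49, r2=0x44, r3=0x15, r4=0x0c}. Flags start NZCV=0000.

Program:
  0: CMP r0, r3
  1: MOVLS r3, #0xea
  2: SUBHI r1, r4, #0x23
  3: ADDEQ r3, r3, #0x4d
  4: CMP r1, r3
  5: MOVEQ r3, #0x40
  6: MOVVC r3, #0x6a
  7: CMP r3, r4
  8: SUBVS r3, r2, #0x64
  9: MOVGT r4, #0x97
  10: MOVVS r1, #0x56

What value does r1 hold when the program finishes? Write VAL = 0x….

VAL = 0xe9

0: ✓ CMP  NZCV=1010
1: · MOVLS
2: ✓ SUBHI  r1←0xe9
3: · ADDEQ
4: ✓ CMP  NZCV=1010
5: · MOVEQ
6: ✓ MOVVC  r3←0x6a
7: ✓ CMP  NZCV=0010
8: · SUBVS
9: ✓ MOVGT  r4←0x97
10: · MOVVS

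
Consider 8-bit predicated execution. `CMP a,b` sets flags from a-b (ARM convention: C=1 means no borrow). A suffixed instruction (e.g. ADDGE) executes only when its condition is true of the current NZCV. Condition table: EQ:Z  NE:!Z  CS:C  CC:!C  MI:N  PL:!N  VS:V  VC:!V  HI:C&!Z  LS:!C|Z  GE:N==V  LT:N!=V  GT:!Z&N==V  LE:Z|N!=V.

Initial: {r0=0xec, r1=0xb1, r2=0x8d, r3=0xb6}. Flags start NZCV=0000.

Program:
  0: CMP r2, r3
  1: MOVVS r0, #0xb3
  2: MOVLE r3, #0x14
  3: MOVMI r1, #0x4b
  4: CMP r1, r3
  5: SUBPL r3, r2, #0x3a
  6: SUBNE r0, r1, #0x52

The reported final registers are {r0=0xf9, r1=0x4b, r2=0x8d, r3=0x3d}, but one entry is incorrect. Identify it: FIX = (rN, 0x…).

FIX = (r3, 0x53)

0: ✓ CMP  NZCV=1000
1: · MOVVS
2: ✓ MOVLE  r3←0x14
3: ✓ MOVMI  r1←0x4b
4: ✓ CMP  NZCV=0010
5: ✓ SUBPL  r3←0x53
6: ✓ SUBNE  r0←0xf9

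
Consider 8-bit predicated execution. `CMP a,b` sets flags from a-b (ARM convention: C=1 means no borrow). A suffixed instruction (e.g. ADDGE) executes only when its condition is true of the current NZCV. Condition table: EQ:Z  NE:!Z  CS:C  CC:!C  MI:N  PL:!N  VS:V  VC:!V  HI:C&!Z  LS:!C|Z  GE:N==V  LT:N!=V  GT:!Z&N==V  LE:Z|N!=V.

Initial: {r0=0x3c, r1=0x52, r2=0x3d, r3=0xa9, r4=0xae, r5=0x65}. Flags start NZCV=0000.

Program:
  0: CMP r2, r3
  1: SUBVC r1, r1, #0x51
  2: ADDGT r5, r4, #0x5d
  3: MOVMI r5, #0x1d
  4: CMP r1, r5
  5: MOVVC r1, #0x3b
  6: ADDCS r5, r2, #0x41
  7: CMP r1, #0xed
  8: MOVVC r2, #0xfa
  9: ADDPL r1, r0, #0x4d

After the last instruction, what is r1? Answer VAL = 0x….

0: ✓ CMP  NZCV=1001
1: · SUBVC
2: ✓ ADDGT  r5←0x0b
3: ✓ MOVMI  r5←0x1d
4: ✓ CMP  NZCV=0010
5: ✓ MOVVC  r1←0x3b
6: ✓ ADDCS  r5←0x7e
7: ✓ CMP  NZCV=0000
8: ✓ MOVVC  r2←0xfa
9: ✓ ADDPL  r1←0x89

VAL = 0x89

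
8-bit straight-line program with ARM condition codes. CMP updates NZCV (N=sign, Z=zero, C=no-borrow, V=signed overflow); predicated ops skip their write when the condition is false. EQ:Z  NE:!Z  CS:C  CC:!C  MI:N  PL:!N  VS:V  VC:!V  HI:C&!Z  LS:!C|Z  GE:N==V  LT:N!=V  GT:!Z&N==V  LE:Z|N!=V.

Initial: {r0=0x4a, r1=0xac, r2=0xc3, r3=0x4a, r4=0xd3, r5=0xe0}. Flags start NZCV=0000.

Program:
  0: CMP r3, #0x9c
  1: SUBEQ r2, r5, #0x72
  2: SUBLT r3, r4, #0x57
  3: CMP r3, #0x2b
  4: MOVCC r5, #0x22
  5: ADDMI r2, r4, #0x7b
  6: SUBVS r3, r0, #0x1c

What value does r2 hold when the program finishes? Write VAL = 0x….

VAL = 0xc3

0: ✓ CMP  NZCV=1001
1: · SUBEQ
2: · SUBLT
3: ✓ CMP  NZCV=0010
4: · MOVCC
5: · ADDMI
6: · SUBVS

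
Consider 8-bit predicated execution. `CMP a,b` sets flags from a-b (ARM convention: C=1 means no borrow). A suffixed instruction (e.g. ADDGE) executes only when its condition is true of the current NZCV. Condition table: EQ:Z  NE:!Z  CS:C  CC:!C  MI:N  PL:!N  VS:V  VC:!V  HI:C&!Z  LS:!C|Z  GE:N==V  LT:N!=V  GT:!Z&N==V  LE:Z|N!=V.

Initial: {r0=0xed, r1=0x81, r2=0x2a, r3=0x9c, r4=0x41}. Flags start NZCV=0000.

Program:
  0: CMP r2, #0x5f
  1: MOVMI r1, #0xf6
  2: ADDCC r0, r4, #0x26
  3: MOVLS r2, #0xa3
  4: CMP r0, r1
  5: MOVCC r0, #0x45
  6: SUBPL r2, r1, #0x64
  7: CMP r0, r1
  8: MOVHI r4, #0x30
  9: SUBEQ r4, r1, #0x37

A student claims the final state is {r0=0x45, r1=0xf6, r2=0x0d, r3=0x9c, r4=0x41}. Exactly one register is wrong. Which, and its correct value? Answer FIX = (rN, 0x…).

[0] flags=1000 → (cmp)
[1] flags=1000 MI?T → r1=0xf6
[2] flags=1000 CC?T → r0=0x67
[3] flags=1000 LS?T → r2=0xa3
[4] flags=0000 → (cmp)
[5] flags=0000 CC?T → r0=0x45
[6] flags=0000 PL?T → r2=0x92
[7] flags=0000 → (cmp)
[8] flags=0000 HI?F → skip
[9] flags=0000 EQ?F → skip

FIX = (r2, 0x92)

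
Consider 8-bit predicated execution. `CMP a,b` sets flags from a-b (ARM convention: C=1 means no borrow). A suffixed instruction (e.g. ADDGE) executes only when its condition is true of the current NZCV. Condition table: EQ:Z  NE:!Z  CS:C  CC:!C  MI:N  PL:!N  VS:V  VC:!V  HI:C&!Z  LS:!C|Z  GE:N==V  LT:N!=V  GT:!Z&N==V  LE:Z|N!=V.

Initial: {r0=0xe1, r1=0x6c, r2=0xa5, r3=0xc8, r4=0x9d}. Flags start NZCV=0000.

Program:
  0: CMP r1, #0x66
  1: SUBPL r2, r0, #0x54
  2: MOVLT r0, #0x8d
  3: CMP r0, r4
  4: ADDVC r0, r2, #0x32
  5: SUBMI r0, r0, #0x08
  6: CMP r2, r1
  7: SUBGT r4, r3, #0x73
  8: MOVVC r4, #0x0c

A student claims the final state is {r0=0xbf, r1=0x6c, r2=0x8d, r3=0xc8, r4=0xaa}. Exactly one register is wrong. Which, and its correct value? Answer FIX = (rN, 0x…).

[0] flags=0010 → (cmp)
[1] flags=0010 PL?T → r2=0x8d
[2] flags=0010 LT?F → skip
[3] flags=0010 → (cmp)
[4] flags=0010 VC?T → r0=0xbf
[5] flags=0010 MI?F → skip
[6] flags=0011 → (cmp)
[7] flags=0011 GT?F → skip
[8] flags=0011 VC?F → skip

FIX = (r4, 0x9d)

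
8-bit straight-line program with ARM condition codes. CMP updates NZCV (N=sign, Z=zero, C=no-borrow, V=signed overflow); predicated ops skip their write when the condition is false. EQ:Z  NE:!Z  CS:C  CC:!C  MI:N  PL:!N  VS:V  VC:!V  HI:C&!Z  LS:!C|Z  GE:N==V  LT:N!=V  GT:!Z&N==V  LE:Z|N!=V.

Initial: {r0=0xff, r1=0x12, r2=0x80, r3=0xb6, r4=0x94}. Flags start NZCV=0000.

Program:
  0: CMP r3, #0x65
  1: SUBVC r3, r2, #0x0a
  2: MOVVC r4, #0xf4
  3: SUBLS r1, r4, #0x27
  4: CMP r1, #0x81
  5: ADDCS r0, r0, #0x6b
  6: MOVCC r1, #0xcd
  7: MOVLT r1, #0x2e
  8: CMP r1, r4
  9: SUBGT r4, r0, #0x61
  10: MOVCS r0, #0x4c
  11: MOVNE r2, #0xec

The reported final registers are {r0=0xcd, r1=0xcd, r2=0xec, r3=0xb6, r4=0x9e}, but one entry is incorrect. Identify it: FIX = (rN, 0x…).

FIX = (r0, 0x4c)

0: ✓ CMP  NZCV=0011
1: · SUBVC
2: · MOVVC
3: · SUBLS
4: ✓ CMP  NZCV=1001
5: · ADDCS
6: ✓ MOVCC  r1←0xcd
7: · MOVLT
8: ✓ CMP  NZCV=0010
9: ✓ SUBGT  r4←0x9e
10: ✓ MOVCS  r0←0x4c
11: ✓ MOVNE  r2←0xec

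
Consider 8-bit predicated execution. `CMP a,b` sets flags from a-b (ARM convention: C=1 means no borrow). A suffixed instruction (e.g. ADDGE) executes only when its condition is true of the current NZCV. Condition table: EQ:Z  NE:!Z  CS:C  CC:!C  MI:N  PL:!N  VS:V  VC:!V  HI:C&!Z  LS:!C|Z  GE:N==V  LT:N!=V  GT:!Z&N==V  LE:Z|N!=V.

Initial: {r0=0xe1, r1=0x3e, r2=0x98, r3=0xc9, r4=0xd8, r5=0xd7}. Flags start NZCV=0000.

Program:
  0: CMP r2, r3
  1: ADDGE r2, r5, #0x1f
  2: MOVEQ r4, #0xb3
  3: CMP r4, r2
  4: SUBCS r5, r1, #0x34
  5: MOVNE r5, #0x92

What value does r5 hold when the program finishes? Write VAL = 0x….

[0] flags=1000 → (cmp)
[1] flags=1000 GE?F → skip
[2] flags=1000 EQ?F → skip
[3] flags=0010 → (cmp)
[4] flags=0010 CS?T → r5=0x0a
[5] flags=0010 NE?T → r5=0x92

VAL = 0x92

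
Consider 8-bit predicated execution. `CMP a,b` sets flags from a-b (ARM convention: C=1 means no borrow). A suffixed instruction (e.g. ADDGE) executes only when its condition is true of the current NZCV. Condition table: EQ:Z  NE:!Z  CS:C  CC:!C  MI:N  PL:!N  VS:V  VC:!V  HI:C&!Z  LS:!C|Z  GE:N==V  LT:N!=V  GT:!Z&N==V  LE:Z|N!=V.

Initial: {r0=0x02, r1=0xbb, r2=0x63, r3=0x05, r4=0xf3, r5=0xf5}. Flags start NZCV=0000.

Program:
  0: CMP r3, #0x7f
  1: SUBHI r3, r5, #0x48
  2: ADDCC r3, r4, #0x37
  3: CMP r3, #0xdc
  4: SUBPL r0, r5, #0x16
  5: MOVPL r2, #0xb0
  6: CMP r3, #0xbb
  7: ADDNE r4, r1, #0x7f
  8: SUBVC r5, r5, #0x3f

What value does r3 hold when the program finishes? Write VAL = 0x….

0: ✓ CMP  NZCV=1000
1: · SUBHI
2: ✓ ADDCC  r3←0x2a
3: ✓ CMP  NZCV=0000
4: ✓ SUBPL  r0←0xdf
5: ✓ MOVPL  r2←0xb0
6: ✓ CMP  NZCV=0000
7: ✓ ADDNE  r4←0x3a
8: ✓ SUBVC  r5←0xb6

VAL = 0x2a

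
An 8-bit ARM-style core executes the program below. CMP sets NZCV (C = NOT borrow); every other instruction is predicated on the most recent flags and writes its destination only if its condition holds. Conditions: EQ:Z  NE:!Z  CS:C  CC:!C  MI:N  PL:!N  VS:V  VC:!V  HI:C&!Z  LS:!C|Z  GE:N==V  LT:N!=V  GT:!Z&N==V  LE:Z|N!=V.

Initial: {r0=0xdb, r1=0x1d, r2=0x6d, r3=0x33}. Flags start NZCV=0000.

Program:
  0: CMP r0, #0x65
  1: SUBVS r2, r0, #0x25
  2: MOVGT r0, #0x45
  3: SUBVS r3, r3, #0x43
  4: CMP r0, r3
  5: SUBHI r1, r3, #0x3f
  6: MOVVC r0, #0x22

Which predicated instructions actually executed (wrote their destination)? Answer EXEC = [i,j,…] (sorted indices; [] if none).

EXEC = [1,3,6]

[0] flags=0011 → (cmp)
[1] flags=0011 VS?T → r2=0xb6
[2] flags=0011 GT?F → skip
[3] flags=0011 VS?T → r3=0xf0
[4] flags=1000 → (cmp)
[5] flags=1000 HI?F → skip
[6] flags=1000 VC?T → r0=0x22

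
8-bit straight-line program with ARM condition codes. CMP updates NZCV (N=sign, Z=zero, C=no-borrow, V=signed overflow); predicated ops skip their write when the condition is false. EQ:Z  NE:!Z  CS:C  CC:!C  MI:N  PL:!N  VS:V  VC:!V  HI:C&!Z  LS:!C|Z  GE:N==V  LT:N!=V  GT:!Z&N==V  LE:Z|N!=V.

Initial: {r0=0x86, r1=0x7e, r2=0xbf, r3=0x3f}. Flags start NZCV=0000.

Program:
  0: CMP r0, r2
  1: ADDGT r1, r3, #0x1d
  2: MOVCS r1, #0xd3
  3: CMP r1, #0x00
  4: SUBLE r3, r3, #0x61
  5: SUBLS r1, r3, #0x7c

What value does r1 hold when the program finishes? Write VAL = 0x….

[0] flags=1000 → (cmp)
[1] flags=1000 GT?F → skip
[2] flags=1000 CS?F → skip
[3] flags=0010 → (cmp)
[4] flags=0010 LE?F → skip
[5] flags=0010 LS?F → skip

VAL = 0x7e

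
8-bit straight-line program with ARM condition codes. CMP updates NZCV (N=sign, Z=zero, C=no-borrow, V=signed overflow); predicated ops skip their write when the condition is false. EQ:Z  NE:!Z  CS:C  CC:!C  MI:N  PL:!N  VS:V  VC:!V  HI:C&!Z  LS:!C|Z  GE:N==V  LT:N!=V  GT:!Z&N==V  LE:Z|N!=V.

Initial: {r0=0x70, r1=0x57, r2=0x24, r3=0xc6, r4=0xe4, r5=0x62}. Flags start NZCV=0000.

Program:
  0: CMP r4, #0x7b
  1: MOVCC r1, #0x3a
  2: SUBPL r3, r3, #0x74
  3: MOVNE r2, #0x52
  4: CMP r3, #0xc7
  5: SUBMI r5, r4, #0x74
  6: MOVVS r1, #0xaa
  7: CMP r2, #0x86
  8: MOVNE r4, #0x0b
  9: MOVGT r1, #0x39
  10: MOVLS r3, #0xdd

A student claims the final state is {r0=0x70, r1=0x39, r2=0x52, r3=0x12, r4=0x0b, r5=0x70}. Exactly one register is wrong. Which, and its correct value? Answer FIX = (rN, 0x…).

0: ✓ CMP  NZCV=0011
1: · MOVCC
2: ✓ SUBPL  r3←0x52
3: ✓ MOVNE  r2←0x52
4: ✓ CMP  NZCV=1001
5: ✓ SUBMI  r5←0x70
6: ✓ MOVVS  r1←0xaa
7: ✓ CMP  NZCV=1001
8: ✓ MOVNE  r4←0x0b
9: ✓ MOVGT  r1←0x39
10: ✓ MOVLS  r3←0xdd

FIX = (r3, 0xdd)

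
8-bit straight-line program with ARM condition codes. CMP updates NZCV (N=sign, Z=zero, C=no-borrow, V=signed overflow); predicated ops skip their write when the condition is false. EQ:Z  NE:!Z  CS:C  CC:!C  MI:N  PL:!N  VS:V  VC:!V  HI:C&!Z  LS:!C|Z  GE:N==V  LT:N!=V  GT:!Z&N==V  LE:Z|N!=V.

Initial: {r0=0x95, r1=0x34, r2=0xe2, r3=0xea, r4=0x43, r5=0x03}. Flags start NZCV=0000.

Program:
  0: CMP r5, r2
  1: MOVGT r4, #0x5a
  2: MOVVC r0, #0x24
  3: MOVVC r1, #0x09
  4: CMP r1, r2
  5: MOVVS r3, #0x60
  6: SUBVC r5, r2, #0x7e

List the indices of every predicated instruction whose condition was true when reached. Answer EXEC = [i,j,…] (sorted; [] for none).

0: ✓ CMP  NZCV=0000
1: ✓ MOVGT  r4←0x5a
2: ✓ MOVVC  r0←0x24
3: ✓ MOVVC  r1←0x09
4: ✓ CMP  NZCV=0000
5: · MOVVS
6: ✓ SUBVC  r5←0x64

EXEC = [1,2,3,6]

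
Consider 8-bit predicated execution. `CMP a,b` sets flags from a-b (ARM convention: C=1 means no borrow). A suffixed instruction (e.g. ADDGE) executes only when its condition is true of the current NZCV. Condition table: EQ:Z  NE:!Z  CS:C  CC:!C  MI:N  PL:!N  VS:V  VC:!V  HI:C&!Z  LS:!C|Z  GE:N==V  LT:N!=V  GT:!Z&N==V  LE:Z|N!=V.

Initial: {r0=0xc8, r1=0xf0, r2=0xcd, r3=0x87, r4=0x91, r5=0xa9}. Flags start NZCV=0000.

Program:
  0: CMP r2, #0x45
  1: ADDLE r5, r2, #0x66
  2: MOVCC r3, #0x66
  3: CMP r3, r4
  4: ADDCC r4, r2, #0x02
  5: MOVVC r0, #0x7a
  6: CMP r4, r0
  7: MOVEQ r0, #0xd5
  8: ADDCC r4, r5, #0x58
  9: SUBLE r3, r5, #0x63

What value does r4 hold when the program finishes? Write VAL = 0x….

[0] flags=1010 → (cmp)
[1] flags=1010 LE?T → r5=0x33
[2] flags=1010 CC?F → skip
[3] flags=1000 → (cmp)
[4] flags=1000 CC?T → r4=0xcf
[5] flags=1000 VC?T → r0=0x7a
[6] flags=0011 → (cmp)
[7] flags=0011 EQ?F → skip
[8] flags=0011 CC?F → skip
[9] flags=0011 LE?T → r3=0xd0

VAL = 0xcf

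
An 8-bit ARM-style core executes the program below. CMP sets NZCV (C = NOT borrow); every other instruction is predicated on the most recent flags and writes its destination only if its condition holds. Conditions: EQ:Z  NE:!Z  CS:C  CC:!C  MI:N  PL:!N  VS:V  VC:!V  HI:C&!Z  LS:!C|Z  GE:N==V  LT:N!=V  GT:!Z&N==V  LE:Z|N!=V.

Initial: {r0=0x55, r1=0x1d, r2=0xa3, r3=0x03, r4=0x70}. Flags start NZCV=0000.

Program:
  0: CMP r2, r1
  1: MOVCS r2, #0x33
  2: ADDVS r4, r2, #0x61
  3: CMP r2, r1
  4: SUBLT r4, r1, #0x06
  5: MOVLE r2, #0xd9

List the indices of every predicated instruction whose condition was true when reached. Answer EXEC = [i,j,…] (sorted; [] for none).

0: ✓ CMP  NZCV=1010
1: ✓ MOVCS  r2←0x33
2: · ADDVS
3: ✓ CMP  NZCV=0010
4: · SUBLT
5: · MOVLE

EXEC = [1]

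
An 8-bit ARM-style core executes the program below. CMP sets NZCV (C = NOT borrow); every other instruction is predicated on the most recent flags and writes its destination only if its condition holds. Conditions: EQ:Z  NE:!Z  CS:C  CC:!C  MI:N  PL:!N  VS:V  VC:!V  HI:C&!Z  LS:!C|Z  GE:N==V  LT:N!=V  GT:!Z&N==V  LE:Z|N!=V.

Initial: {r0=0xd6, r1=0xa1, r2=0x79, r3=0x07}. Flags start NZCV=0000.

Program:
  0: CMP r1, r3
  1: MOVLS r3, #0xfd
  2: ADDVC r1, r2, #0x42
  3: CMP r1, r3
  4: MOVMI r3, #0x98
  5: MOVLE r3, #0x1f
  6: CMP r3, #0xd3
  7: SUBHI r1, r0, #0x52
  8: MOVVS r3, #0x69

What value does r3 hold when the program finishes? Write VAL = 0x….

[0] flags=1010 → (cmp)
[1] flags=1010 LS?F → skip
[2] flags=1010 VC?T → r1=0xbb
[3] flags=1010 → (cmp)
[4] flags=1010 MI?T → r3=0x98
[5] flags=1010 LE?T → r3=0x1f
[6] flags=0000 → (cmp)
[7] flags=0000 HI?F → skip
[8] flags=0000 VS?F → skip

VAL = 0x1f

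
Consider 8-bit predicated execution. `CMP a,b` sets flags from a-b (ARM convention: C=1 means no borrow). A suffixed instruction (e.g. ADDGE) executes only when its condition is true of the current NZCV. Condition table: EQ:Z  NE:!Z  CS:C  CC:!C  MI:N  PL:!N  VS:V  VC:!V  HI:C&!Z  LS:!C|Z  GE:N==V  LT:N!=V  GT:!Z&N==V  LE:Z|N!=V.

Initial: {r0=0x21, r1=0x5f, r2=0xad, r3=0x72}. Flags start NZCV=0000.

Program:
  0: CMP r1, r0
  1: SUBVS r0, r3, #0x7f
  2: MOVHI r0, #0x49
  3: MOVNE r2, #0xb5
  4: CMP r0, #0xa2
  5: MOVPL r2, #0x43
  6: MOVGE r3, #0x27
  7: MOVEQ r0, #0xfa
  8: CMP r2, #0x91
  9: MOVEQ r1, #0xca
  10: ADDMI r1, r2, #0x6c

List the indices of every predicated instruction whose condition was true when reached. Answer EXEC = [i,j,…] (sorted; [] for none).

EXEC = [2,3,6]

0: ✓ CMP  NZCV=0010
1: · SUBVS
2: ✓ MOVHI  r0←0x49
3: ✓ MOVNE  r2←0xb5
4: ✓ CMP  NZCV=1001
5: · MOVPL
6: ✓ MOVGE  r3←0x27
7: · MOVEQ
8: ✓ CMP  NZCV=0010
9: · MOVEQ
10: · ADDMI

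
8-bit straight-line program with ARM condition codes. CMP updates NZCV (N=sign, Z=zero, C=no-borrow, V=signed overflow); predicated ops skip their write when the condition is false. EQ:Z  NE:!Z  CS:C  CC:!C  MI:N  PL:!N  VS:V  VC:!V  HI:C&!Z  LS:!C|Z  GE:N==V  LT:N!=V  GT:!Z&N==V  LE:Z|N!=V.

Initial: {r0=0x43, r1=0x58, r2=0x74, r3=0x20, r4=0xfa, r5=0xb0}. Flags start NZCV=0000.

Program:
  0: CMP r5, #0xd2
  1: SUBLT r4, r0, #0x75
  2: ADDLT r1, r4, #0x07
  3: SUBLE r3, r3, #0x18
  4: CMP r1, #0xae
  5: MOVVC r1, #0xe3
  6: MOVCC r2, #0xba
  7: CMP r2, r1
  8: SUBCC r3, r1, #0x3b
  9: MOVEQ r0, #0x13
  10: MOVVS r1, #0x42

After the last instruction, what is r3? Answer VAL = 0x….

VAL = 0xa8

[0] flags=1000 → (cmp)
[1] flags=1000 LT?T → r4=0xce
[2] flags=1000 LT?T → r1=0xd5
[3] flags=1000 LE?T → r3=0x08
[4] flags=0010 → (cmp)
[5] flags=0010 VC?T → r1=0xe3
[6] flags=0010 CC?F → skip
[7] flags=1001 → (cmp)
[8] flags=1001 CC?T → r3=0xa8
[9] flags=1001 EQ?F → skip
[10] flags=1001 VS?T → r1=0x42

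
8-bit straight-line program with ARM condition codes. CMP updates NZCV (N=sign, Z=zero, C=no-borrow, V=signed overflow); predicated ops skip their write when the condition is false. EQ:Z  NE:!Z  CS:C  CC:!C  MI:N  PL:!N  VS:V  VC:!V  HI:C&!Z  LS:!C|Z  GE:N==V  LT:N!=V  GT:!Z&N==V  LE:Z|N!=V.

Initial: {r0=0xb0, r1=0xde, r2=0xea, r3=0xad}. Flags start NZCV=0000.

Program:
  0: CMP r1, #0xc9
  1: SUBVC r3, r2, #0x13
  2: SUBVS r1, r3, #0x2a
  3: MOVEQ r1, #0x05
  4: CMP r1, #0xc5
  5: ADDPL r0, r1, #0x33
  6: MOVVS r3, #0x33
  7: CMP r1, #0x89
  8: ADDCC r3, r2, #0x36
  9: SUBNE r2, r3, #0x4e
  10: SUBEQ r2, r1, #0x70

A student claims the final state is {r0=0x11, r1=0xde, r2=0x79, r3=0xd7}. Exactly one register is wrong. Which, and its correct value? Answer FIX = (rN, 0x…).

FIX = (r2, 0x89)

[0] flags=0010 → (cmp)
[1] flags=0010 VC?T → r3=0xd7
[2] flags=0010 VS?F → skip
[3] flags=0010 EQ?F → skip
[4] flags=0010 → (cmp)
[5] flags=0010 PL?T → r0=0x11
[6] flags=0010 VS?F → skip
[7] flags=0010 → (cmp)
[8] flags=0010 CC?F → skip
[9] flags=0010 NE?T → r2=0x89
[10] flags=0010 EQ?F → skip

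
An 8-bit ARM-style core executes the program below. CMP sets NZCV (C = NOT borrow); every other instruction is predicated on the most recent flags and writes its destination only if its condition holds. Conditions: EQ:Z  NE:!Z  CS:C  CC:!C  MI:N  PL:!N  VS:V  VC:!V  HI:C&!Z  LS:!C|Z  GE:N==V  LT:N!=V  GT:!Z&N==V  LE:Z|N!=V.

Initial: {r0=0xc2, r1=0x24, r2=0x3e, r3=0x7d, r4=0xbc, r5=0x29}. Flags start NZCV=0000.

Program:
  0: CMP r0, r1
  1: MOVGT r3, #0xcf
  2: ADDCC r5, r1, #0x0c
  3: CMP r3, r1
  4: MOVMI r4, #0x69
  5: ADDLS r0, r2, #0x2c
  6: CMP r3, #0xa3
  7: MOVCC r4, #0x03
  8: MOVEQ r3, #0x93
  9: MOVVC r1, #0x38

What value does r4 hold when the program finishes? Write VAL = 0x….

[0] flags=1010 → (cmp)
[1] flags=1010 GT?F → skip
[2] flags=1010 CC?F → skip
[3] flags=0010 → (cmp)
[4] flags=0010 MI?F → skip
[5] flags=0010 LS?F → skip
[6] flags=1001 → (cmp)
[7] flags=1001 CC?T → r4=0x03
[8] flags=1001 EQ?F → skip
[9] flags=1001 VC?F → skip

VAL = 0x03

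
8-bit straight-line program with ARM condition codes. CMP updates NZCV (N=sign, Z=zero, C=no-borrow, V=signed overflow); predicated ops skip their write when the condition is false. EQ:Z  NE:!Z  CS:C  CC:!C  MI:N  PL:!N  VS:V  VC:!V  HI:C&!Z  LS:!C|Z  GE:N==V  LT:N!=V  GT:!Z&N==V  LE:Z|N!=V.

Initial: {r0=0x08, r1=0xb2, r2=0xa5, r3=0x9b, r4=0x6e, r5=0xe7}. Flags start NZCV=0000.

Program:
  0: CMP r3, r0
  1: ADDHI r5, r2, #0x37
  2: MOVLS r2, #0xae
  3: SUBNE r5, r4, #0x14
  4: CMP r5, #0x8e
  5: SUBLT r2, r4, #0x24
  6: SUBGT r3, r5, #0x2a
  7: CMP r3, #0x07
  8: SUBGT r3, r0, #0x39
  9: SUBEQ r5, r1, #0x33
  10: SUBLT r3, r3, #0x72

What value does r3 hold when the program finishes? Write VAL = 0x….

VAL = 0xcf

[0] flags=1010 → (cmp)
[1] flags=1010 HI?T → r5=0xdc
[2] flags=1010 LS?F → skip
[3] flags=1010 NE?T → r5=0x5a
[4] flags=1001 → (cmp)
[5] flags=1001 LT?F → skip
[6] flags=1001 GT?T → r3=0x30
[7] flags=0010 → (cmp)
[8] flags=0010 GT?T → r3=0xcf
[9] flags=0010 EQ?F → skip
[10] flags=0010 LT?F → skip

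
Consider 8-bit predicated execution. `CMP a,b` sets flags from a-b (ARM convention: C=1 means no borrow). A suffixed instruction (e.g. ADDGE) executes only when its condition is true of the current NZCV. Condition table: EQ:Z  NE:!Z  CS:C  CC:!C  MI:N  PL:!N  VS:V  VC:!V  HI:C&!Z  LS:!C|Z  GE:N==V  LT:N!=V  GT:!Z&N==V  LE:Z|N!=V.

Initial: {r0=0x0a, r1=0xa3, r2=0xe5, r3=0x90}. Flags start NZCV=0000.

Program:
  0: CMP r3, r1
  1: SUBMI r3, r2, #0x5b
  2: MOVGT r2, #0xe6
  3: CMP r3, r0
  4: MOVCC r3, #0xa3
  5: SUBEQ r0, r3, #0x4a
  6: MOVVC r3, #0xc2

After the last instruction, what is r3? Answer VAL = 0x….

VAL = 0xc2

0: ✓ CMP  NZCV=1000
1: ✓ SUBMI  r3←0x8a
2: · MOVGT
3: ✓ CMP  NZCV=1010
4: · MOVCC
5: · SUBEQ
6: ✓ MOVVC  r3←0xc2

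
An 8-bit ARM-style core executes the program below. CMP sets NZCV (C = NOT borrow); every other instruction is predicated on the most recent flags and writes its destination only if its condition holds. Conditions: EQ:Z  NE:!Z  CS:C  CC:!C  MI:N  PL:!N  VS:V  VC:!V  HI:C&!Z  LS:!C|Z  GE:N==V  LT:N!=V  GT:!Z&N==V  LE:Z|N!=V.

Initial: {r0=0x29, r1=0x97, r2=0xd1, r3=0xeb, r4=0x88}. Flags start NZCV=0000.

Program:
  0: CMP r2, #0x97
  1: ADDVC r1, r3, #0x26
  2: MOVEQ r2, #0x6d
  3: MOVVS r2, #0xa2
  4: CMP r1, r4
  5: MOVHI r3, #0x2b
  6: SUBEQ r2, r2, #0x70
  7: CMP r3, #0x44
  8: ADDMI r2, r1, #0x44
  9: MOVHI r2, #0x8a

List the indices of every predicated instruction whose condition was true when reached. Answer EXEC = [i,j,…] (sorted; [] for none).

EXEC = [1,8,9]

0: ✓ CMP  NZCV=0010
1: ✓ ADDVC  r1←0x11
2: · MOVEQ
3: · MOVVS
4: ✓ CMP  NZCV=1001
5: · MOVHI
6: · SUBEQ
7: ✓ CMP  NZCV=1010
8: ✓ ADDMI  r2←0x55
9: ✓ MOVHI  r2←0x8a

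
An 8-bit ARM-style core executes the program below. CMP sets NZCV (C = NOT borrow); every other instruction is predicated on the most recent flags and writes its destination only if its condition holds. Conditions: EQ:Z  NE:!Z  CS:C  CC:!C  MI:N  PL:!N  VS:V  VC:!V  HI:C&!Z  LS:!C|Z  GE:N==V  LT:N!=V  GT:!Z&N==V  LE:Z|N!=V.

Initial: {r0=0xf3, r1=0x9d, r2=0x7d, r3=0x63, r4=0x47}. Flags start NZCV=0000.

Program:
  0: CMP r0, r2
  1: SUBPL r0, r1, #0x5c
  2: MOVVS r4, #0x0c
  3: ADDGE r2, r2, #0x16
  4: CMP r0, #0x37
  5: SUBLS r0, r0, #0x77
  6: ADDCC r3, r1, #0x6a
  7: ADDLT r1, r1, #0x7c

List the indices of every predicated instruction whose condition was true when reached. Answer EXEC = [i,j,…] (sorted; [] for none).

EXEC = [1,2]

[0] flags=0011 → (cmp)
[1] flags=0011 PL?T → r0=0x41
[2] flags=0011 VS?T → r4=0x0c
[3] flags=0011 GE?F → skip
[4] flags=0010 → (cmp)
[5] flags=0010 LS?F → skip
[6] flags=0010 CC?F → skip
[7] flags=0010 LT?F → skip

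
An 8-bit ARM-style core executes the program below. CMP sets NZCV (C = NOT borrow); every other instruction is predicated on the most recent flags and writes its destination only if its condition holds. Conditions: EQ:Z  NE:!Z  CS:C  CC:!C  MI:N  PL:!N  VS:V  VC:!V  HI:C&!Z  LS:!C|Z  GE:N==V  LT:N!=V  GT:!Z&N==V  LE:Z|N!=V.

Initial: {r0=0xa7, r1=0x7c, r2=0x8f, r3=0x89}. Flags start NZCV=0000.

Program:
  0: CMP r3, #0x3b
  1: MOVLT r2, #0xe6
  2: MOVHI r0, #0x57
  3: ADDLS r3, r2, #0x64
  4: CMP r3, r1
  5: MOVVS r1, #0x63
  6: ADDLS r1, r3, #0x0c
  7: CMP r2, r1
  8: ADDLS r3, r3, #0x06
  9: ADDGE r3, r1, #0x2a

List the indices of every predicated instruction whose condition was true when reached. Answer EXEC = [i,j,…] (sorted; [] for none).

EXEC = [1,2,5]

0: ✓ CMP  NZCV=0011
1: ✓ MOVLT  r2←0xe6
2: ✓ MOVHI  r0←0x57
3: · ADDLS
4: ✓ CMP  NZCV=0011
5: ✓ MOVVS  r1←0x63
6: · ADDLS
7: ✓ CMP  NZCV=1010
8: · ADDLS
9: · ADDGE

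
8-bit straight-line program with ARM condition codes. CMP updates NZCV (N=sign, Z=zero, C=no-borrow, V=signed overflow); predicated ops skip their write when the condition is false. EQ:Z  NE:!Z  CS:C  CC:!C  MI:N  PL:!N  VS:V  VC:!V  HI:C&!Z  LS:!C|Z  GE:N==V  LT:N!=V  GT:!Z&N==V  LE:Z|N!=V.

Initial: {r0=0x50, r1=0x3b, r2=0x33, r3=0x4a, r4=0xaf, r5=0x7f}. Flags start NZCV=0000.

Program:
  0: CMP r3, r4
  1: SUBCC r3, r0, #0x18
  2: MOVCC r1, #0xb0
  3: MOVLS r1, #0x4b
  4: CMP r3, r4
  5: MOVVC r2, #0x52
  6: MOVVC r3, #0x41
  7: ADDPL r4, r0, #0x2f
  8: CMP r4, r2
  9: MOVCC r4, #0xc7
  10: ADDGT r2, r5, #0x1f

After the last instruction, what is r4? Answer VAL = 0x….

0: ✓ CMP  NZCV=1001
1: ✓ SUBCC  r3←0x38
2: ✓ MOVCC  r1←0xb0
3: ✓ MOVLS  r1←0x4b
4: ✓ CMP  NZCV=1001
5: · MOVVC
6: · MOVVC
7: · ADDPL
8: ✓ CMP  NZCV=0011
9: · MOVCC
10: · ADDGT

VAL = 0xaf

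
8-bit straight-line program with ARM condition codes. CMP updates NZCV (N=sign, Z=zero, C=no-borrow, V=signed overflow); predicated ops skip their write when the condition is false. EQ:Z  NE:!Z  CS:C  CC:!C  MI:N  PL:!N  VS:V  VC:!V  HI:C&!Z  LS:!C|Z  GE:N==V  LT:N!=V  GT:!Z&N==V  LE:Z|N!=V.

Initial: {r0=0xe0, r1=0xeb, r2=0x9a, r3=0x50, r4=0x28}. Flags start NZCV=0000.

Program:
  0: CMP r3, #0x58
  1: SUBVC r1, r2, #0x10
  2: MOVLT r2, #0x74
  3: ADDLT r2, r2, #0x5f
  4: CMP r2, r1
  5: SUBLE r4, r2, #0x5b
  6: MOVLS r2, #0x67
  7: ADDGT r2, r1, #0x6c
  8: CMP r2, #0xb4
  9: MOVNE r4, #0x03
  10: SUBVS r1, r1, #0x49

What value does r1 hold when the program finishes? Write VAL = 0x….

[0] flags=1000 → (cmp)
[1] flags=1000 VC?T → r1=0x8a
[2] flags=1000 LT?T → r2=0x74
[3] flags=1000 LT?T → r2=0xd3
[4] flags=0010 → (cmp)
[5] flags=0010 LE?F → skip
[6] flags=0010 LS?F → skip
[7] flags=0010 GT?T → r2=0xf6
[8] flags=0010 → (cmp)
[9] flags=0010 NE?T → r4=0x03
[10] flags=0010 VS?F → skip

VAL = 0x8a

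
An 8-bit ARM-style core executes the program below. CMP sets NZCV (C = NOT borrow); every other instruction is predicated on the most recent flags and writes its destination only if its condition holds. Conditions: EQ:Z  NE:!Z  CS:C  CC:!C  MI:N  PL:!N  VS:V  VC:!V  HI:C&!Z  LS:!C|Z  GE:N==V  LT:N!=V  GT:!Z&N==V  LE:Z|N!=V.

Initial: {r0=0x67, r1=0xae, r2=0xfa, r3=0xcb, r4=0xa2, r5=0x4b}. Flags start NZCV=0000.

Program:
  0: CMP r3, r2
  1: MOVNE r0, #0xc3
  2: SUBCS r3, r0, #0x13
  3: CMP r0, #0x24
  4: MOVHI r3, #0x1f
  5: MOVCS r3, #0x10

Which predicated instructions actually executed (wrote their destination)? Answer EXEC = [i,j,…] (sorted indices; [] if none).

EXEC = [1,4,5]

0: ✓ CMP  NZCV=1000
1: ✓ MOVNE  r0←0xc3
2: · SUBCS
3: ✓ CMP  NZCV=1010
4: ✓ MOVHI  r3←0x1f
5: ✓ MOVCS  r3←0x10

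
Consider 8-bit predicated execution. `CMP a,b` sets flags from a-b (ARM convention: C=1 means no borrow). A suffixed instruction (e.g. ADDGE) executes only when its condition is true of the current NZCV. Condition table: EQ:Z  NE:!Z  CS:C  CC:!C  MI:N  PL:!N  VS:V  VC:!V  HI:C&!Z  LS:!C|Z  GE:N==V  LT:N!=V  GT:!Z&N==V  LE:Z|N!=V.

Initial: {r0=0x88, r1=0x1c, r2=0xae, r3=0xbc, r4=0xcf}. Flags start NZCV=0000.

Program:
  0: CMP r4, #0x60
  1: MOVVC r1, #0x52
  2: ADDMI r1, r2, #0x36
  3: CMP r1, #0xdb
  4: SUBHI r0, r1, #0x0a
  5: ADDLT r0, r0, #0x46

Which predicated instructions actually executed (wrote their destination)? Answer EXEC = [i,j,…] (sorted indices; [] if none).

0: ✓ CMP  NZCV=0011
1: · MOVVC
2: · ADDMI
3: ✓ CMP  NZCV=0000
4: · SUBHI
5: · ADDLT

EXEC = []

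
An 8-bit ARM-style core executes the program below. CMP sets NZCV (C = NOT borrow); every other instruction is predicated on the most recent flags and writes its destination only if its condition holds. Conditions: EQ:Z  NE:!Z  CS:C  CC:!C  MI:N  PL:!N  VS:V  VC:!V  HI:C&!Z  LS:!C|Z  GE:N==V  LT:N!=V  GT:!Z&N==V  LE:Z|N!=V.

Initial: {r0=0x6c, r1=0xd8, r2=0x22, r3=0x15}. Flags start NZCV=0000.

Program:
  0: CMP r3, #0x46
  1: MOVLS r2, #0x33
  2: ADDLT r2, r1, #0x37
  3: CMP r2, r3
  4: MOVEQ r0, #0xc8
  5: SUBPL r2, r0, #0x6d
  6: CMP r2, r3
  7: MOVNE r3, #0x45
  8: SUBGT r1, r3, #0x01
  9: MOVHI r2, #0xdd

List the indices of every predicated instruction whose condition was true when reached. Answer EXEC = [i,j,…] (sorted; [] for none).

0: ✓ CMP  NZCV=1000
1: ✓ MOVLS  r2←0x33
2: ✓ ADDLT  r2←0x0f
3: ✓ CMP  NZCV=1000
4: · MOVEQ
5: · SUBPL
6: ✓ CMP  NZCV=1000
7: ✓ MOVNE  r3←0x45
8: · SUBGT
9: · MOVHI

EXEC = [1,2,7]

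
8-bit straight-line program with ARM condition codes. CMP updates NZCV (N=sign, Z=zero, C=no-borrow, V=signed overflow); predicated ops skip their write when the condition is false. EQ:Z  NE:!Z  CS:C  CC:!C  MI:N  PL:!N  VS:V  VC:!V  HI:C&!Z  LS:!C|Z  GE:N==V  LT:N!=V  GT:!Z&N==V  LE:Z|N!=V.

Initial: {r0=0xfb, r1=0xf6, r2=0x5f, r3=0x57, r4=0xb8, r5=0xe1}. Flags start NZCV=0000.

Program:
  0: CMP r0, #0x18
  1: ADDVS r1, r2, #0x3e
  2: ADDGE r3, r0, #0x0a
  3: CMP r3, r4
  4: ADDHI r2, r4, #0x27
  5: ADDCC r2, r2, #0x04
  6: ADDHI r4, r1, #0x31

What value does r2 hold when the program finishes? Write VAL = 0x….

VAL = 0x63

0: ✓ CMP  NZCV=1010
1: · ADDVS
2: · ADDGE
3: ✓ CMP  NZCV=1001
4: · ADDHI
5: ✓ ADDCC  r2←0x63
6: · ADDHI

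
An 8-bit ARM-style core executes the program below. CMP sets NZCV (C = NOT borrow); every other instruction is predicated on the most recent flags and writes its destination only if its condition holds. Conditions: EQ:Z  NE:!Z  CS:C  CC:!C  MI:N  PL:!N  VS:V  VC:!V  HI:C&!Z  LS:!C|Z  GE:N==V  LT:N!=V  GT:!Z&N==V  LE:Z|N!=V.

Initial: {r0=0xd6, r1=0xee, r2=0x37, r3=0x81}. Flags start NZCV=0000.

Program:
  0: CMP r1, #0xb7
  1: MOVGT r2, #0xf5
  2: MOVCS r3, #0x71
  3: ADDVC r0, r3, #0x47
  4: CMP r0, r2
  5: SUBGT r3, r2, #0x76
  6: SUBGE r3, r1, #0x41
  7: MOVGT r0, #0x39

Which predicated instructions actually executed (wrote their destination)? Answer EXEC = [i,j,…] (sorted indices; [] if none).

[0] flags=0010 → (cmp)
[1] flags=0010 GT?T → r2=0xf5
[2] flags=0010 CS?T → r3=0x71
[3] flags=0010 VC?T → r0=0xb8
[4] flags=1000 → (cmp)
[5] flags=1000 GT?F → skip
[6] flags=1000 GE?F → skip
[7] flags=1000 GT?F → skip

EXEC = [1,2,3]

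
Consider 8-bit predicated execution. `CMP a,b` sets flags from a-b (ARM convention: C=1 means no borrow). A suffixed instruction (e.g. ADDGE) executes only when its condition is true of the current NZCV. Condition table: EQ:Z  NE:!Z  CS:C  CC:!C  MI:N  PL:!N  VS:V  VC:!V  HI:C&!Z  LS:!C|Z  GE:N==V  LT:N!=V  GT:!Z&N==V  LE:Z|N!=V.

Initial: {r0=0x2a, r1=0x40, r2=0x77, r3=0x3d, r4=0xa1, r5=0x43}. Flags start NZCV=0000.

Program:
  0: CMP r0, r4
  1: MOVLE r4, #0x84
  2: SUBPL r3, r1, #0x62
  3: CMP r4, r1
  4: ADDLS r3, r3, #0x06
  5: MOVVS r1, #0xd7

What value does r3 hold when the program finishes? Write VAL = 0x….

0: ✓ CMP  NZCV=1001
1: · MOVLE
2: · SUBPL
3: ✓ CMP  NZCV=0011
4: · ADDLS
5: ✓ MOVVS  r1←0xd7

VAL = 0x3d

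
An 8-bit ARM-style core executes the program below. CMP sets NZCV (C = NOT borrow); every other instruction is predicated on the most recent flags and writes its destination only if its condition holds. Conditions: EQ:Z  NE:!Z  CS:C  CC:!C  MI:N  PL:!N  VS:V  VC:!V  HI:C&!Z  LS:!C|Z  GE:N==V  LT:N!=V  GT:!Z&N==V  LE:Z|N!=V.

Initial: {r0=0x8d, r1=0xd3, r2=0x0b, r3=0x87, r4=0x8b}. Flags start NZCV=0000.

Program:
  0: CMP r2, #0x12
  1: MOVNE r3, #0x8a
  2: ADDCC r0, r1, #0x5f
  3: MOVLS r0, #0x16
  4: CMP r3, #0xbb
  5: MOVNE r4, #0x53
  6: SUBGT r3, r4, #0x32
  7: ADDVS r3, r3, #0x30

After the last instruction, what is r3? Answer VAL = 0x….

0: ✓ CMP  NZCV=1000
1: ✓ MOVNE  r3←0x8a
2: ✓ ADDCC  r0←0x32
3: ✓ MOVLS  r0←0x16
4: ✓ CMP  NZCV=1000
5: ✓ MOVNE  r4←0x53
6: · SUBGT
7: · ADDVS

VAL = 0x8a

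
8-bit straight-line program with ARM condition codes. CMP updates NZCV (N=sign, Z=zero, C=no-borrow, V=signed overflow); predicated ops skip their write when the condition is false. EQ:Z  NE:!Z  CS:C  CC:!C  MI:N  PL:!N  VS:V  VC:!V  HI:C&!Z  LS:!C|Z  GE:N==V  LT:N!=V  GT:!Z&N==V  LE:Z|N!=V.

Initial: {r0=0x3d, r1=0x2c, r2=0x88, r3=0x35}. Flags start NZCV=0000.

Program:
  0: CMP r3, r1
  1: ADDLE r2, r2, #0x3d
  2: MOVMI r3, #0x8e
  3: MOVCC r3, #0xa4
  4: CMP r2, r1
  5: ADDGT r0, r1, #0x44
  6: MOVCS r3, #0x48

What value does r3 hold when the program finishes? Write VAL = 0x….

VAL = 0x48

0: ✓ CMP  NZCV=0010
1: · ADDLE
2: · MOVMI
3: · MOVCC
4: ✓ CMP  NZCV=0011
5: · ADDGT
6: ✓ MOVCS  r3←0x48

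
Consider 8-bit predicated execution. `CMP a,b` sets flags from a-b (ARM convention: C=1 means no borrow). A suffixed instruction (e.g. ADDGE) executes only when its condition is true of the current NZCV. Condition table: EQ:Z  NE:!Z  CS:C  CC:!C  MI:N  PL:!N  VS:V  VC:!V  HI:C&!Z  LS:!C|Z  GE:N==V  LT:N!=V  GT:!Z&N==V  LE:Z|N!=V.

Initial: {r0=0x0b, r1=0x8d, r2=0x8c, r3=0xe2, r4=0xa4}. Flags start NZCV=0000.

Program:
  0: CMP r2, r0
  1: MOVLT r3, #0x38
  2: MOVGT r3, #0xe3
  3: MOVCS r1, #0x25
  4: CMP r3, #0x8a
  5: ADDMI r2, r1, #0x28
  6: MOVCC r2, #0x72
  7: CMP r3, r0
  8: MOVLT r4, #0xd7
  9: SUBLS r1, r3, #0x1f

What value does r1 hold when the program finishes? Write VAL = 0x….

VAL = 0x25

0: ✓ CMP  NZCV=1010
1: ✓ MOVLT  r3←0x38
2: · MOVGT
3: ✓ MOVCS  r1←0x25
4: ✓ CMP  NZCV=1001
5: ✓ ADDMI  r2←0x4d
6: ✓ MOVCC  r2←0x72
7: ✓ CMP  NZCV=0010
8: · MOVLT
9: · SUBLS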